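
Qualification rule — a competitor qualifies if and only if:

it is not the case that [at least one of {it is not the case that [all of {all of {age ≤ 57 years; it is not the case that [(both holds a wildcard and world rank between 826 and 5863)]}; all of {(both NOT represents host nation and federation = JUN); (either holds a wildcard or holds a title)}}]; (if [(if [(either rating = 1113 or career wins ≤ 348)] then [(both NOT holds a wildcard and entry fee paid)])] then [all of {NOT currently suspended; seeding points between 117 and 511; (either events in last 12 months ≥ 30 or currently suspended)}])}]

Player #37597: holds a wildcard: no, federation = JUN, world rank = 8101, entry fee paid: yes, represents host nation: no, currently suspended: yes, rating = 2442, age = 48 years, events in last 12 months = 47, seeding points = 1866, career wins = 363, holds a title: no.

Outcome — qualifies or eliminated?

Atomic conditions:
  age ≤ 57 years: 48 ≤ 57 is true
  holds a wildcard: no → false
  world rank between 826 and 5863: 8101 in [826, 5863] is false
  NOT represents host nation: no → true
  federation = JUN: JUN == JUN is true
  holds a title: no → false
  rating = 1113: 2442 == 1113 is false
  career wins ≤ 348: 363 ≤ 348 is false
  NOT holds a wildcard: no → true
  entry fee paid: yes → true
  NOT currently suspended: yes → false
  seeding points between 117 and 511: 1866 in [117, 511] is false
  events in last 12 months ≥ 30: 47 ≥ 30 is true
  currently suspended: yes → true
Combine:
[1.1.1.1.2.1] false AND false = false
[1.1.1.1.2] NOT false = true
[1.1.1.1] true AND true = true
[1.1.1.2.1] true AND true = true
[1.1.1.2.2] false OR false = false
[1.1.1.2] true AND false = false
[1.1.1] true AND false = false
[1.1] NOT false = true
[1.2.1.1] false OR false = false
[1.2.1.2] true AND true = true
[1.2.1] false → true (antecedent false ⇒ implication holds) = true
[1.2.2.3] true OR true = true
[1.2.2] false AND false AND true = false
[1.2] true → false = false
[1] true OR false = true
[root] NOT true = false
Overall: false → eliminated

Eliminated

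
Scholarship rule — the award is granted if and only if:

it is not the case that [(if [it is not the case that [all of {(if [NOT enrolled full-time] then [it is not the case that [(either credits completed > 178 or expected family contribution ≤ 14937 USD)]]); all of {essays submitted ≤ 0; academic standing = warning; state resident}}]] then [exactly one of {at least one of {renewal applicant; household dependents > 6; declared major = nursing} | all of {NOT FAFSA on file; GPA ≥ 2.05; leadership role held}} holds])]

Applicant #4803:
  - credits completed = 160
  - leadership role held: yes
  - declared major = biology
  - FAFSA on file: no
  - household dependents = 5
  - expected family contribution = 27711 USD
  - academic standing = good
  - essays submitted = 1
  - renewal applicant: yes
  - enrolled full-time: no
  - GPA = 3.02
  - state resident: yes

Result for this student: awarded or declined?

Awarded

Atomic conditions:
  NOT enrolled full-time: no → true
  credits completed > 178: 160 > 178 is false
  expected family contribution ≤ 14937 USD: 27711 ≤ 14937 is false
  essays submitted ≤ 0: 1 ≤ 0 is false
  academic standing = warning: good == warning is false
  state resident: yes → true
  renewal applicant: yes → true
  household dependents > 6: 5 > 6 is false
  declared major = nursing: biology == nursing is false
  NOT FAFSA on file: no → true
  GPA ≥ 2.05: 3.02 ≥ 2.05 is true
  leadership role held: yes → true
Combine:
[1.1.1.1.2.1] false OR false = false
[1.1.1.1.2] NOT false = true
[1.1.1.1] true → true = true
[1.1.1.2] false AND false AND true = false
[1.1.1] true AND false = false
[1.1] NOT false = true
[1.2.1] true OR false OR false = true
[1.2.2] true AND true AND true = true
[1.2] exactly-one(true, true) = false
[1] true → false = false
[root] NOT false = true
Overall: true → awarded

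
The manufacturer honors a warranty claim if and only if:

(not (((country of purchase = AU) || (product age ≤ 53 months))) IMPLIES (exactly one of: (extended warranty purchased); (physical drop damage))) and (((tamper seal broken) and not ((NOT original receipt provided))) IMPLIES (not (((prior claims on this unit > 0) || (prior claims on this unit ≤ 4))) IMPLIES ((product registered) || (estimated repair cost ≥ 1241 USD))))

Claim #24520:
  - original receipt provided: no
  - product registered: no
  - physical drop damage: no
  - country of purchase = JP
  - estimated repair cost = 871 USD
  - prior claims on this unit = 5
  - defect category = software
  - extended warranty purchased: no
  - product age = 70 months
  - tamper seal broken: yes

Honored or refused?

Refused

Atomic conditions:
  country of purchase = AU: JP == AU is false
  product age ≤ 53 months: 70 ≤ 53 is false
  extended warranty purchased: no → false
  physical drop damage: no → false
  tamper seal broken: yes → true
  NOT original receipt provided: no → true
  prior claims on this unit > 0: 5 > 0 is true
  prior claims on this unit ≤ 4: 5 ≤ 4 is false
  product registered: no → false
  estimated repair cost ≥ 1241 USD: 871 ≥ 1241 is false
Combine:
[1.1.1] false OR false = false
[1.1] NOT false = true
[1.2] exactly-one(false, false) = false
[1] true → false = false
[2.1.2] NOT true = false
[2.1] true AND false = false
[2.2.1.1] true OR false = true
[2.2.1] NOT true = false
[2.2.2] false OR false = false
[2.2] false → false (antecedent false ⇒ implication holds) = true
[2] false → true (antecedent false ⇒ implication holds) = true
[root] false AND true = false
Overall: false → refused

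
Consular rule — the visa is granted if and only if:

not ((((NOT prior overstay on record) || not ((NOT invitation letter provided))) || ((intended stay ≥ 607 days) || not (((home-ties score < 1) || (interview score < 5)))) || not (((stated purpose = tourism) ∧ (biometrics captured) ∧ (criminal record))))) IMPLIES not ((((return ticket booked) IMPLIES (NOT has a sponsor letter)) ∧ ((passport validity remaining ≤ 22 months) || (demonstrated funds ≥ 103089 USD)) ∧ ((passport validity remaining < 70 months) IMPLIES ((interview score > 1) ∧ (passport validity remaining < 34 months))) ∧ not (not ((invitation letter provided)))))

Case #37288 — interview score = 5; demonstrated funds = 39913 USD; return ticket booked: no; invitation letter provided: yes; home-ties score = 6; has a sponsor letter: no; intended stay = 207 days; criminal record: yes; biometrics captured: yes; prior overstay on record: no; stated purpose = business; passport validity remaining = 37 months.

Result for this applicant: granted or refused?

Granted

Atomic conditions:
  NOT prior overstay on record: no → true
  NOT invitation letter provided: yes → false
  intended stay ≥ 607 days: 207 ≥ 607 is false
  home-ties score < 1: 6 < 1 is false
  interview score < 5: 5 < 5 is false
  stated purpose = tourism: business == tourism is false
  biometrics captured: yes → true
  criminal record: yes → true
  return ticket booked: no → false
  NOT has a sponsor letter: no → true
  passport validity remaining ≤ 22 months: 37 ≤ 22 is false
  demonstrated funds ≥ 103089 USD: 39913 ≥ 103089 is false
  passport validity remaining < 70 months: 37 < 70 is true
  interview score > 1: 5 > 1 is true
  passport validity remaining < 34 months: 37 < 34 is false
  invitation letter provided: yes → true
Combine:
[1.1.1.2] NOT false = true
[1.1.1] true OR true = true
[1.1.2.2.1] false OR false = false
[1.1.2.2] NOT false = true
[1.1.2] false OR true = true
[1.1.3.1] false AND true AND true = false
[1.1.3] NOT false = true
[1.1] true OR true OR true = true
[1] NOT true = false
[2.1.1] false → true (antecedent false ⇒ implication holds) = true
[2.1.2] false OR false = false
[2.1.3.2] true AND false = false
[2.1.3] true → false = false
[2.1.4.1] NOT true = false
[2.1.4] NOT false = true
[2.1] true AND false AND false AND true = false
[2] NOT false = true
[root] false → true (antecedent false ⇒ implication holds) = true
Overall: true → granted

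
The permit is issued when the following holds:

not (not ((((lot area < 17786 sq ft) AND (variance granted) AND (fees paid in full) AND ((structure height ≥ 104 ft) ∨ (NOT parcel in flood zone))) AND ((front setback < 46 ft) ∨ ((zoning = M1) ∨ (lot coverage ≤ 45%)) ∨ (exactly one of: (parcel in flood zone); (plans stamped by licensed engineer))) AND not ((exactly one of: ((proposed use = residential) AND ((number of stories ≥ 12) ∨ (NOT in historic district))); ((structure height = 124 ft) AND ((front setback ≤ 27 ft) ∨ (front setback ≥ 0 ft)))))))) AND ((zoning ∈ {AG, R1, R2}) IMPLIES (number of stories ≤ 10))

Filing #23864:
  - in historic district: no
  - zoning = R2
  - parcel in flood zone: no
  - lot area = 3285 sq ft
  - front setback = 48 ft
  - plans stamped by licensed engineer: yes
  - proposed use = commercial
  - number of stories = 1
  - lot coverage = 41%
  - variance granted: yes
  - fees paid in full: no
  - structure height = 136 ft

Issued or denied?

Atomic conditions:
  lot area < 17786 sq ft: 3285 < 17786 is true
  variance granted: yes → true
  fees paid in full: no → false
  structure height ≥ 104 ft: 136 ≥ 104 is true
  NOT parcel in flood zone: no → true
  front setback < 46 ft: 48 < 46 is false
  zoning = M1: R2 == M1 is false
  lot coverage ≤ 45%: 41 ≤ 45 is true
  parcel in flood zone: no → false
  plans stamped by licensed engineer: yes → true
  proposed use = residential: commercial == residential is false
  number of stories ≥ 12: 1 ≥ 12 is false
  NOT in historic district: no → true
  structure height = 124 ft: 136 == 124 is false
  front setback ≤ 27 ft: 48 ≤ 27 is false
  front setback ≥ 0 ft: 48 ≥ 0 is true
  zoning ∈ {AG, R1, R2}: R2 is in the set → true
  number of stories ≤ 10: 1 ≤ 10 is true
Combine:
[1.1.1.1.4] true OR true = true
[1.1.1.1] true AND true AND false AND true = false
[1.1.1.2.2] false OR true = true
[1.1.1.2.3] exactly-one(false, true) = true
[1.1.1.2] false OR true OR true = true
[1.1.1.3.1.1.2] false OR true = true
[1.1.1.3.1.1] false AND true = false
[1.1.1.3.1.2.2] false OR true = true
[1.1.1.3.1.2] false AND true = false
[1.1.1.3.1] exactly-one(false, false) = false
[1.1.1.3] NOT false = true
[1.1.1] false AND true AND true = false
[1.1] NOT false = true
[1] NOT true = false
[2] true → true = true
[root] false AND true = false
Overall: false → denied

Denied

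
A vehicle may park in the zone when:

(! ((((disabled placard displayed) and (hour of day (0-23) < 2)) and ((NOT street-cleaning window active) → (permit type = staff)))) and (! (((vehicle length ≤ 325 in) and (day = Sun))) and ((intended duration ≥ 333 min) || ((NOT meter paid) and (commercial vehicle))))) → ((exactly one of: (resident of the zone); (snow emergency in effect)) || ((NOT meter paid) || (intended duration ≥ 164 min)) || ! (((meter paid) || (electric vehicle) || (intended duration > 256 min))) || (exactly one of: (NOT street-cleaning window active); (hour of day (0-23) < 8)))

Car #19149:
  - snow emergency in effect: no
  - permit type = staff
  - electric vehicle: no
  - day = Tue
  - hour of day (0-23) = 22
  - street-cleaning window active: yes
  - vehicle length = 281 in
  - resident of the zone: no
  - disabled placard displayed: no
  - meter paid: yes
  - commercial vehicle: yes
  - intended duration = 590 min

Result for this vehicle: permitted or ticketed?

Permitted

Atomic conditions:
  disabled placard displayed: no → false
  hour of day (0-23) < 2: 22 < 2 is false
  NOT street-cleaning window active: yes → false
  permit type = staff: staff == staff is true
  vehicle length ≤ 325 in: 281 ≤ 325 is true
  day = Sun: Tue == Sun is false
  intended duration ≥ 333 min: 590 ≥ 333 is true
  NOT meter paid: yes → false
  commercial vehicle: yes → true
  resident of the zone: no → false
  snow emergency in effect: no → false
  intended duration ≥ 164 min: 590 ≥ 164 is true
  meter paid: yes → true
  electric vehicle: no → false
  intended duration > 256 min: 590 > 256 is true
  hour of day (0-23) < 8: 22 < 8 is false
Combine:
[1.1.1.1] false AND false = false
[1.1.1.2] false → true (antecedent false ⇒ implication holds) = true
[1.1.1] false AND true = false
[1.1] NOT false = true
[1.2.1.1] true AND false = false
[1.2.1] NOT false = true
[1.2.2.2] false AND true = false
[1.2.2] true OR false = true
[1.2] true AND true = true
[1] true AND true = true
[2.1] exactly-one(false, false) = false
[2.2] false OR true = true
[2.3.1] true OR false OR true = true
[2.3] NOT true = false
[2.4] exactly-one(false, false) = false
[2] false OR true OR false OR false = true
[root] true → true = true
Overall: true → permitted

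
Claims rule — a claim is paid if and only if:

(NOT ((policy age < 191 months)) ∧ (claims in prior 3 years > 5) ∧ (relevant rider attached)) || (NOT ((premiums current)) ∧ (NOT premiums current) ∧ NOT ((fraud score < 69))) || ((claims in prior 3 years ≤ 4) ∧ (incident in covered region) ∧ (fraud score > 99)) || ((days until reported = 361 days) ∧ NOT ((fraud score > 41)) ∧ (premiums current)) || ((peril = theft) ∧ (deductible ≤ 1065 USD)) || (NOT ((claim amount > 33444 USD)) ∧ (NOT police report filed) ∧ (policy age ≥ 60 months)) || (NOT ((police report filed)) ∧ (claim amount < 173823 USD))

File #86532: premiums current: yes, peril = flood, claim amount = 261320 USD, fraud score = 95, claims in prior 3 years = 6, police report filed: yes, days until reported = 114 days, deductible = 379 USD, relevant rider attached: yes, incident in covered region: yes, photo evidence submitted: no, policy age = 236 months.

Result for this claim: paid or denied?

Paid

Atomic conditions:
  policy age < 191 months: 236 < 191 is false
  claims in prior 3 years > 5: 6 > 5 is true
  relevant rider attached: yes → true
  premiums current: yes → true
  NOT premiums current: yes → false
  fraud score < 69: 95 < 69 is false
  claims in prior 3 years ≤ 4: 6 ≤ 4 is false
  incident in covered region: yes → true
  fraud score > 99: 95 > 99 is false
  days until reported = 361 days: 114 == 361 is false
  fraud score > 41: 95 > 41 is true
  peril = theft: flood == theft is false
  deductible ≤ 1065 USD: 379 ≤ 1065 is true
  claim amount > 33444 USD: 261320 > 33444 is true
  NOT police report filed: yes → false
  policy age ≥ 60 months: 236 ≥ 60 is true
  police report filed: yes → true
  claim amount < 173823 USD: 261320 < 173823 is false
Combine:
[1.1] NOT false = true
[1] true AND true AND true = true
[2.1] NOT true = false
[2.3] NOT false = true
[2] false AND false AND true = false
[3] false AND true AND false = false
[4.2] NOT true = false
[4] false AND false AND true = false
[5] false AND true = false
[6.1] NOT true = false
[6] false AND false AND true = false
[7.1] NOT true = false
[7] false AND false = false
[root] true OR false OR false OR false OR false OR false OR false = true
Overall: true → paid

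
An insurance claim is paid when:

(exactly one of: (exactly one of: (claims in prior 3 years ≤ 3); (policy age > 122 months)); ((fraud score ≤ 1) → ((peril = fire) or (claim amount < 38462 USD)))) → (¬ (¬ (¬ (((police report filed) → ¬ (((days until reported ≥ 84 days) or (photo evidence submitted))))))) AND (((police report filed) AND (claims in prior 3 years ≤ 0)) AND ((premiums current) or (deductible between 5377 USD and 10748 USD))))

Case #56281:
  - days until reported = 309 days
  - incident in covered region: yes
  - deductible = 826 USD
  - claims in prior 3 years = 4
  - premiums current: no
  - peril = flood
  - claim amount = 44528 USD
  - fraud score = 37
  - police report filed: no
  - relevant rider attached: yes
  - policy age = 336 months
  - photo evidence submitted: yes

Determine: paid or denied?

Atomic conditions:
  claims in prior 3 years ≤ 3: 4 ≤ 3 is false
  policy age > 122 months: 336 > 122 is true
  fraud score ≤ 1: 37 ≤ 1 is false
  peril = fire: flood == fire is false
  claim amount < 38462 USD: 44528 < 38462 is false
  police report filed: no → false
  days until reported ≥ 84 days: 309 ≥ 84 is true
  photo evidence submitted: yes → true
  claims in prior 3 years ≤ 0: 4 ≤ 0 is false
  premiums current: no → false
  deductible between 5377 USD and 10748 USD: 826 in [5377, 10748] is false
Combine:
[1.1] exactly-one(false, true) = true
[1.2.2] false OR false = false
[1.2] false → false (antecedent false ⇒ implication holds) = true
[1] exactly-one(true, true) = false
[2.1.1.1.1.2.1] true OR true = true
[2.1.1.1.1.2] NOT true = false
[2.1.1.1.1] false → false (antecedent false ⇒ implication holds) = true
[2.1.1.1] NOT true = false
[2.1.1] NOT false = true
[2.1] NOT true = false
[2.2.1] false AND false = false
[2.2.2] false OR false = false
[2.2] false AND false = false
[2] false AND false = false
[root] false → false (antecedent false ⇒ implication holds) = true
Overall: true → paid

Paid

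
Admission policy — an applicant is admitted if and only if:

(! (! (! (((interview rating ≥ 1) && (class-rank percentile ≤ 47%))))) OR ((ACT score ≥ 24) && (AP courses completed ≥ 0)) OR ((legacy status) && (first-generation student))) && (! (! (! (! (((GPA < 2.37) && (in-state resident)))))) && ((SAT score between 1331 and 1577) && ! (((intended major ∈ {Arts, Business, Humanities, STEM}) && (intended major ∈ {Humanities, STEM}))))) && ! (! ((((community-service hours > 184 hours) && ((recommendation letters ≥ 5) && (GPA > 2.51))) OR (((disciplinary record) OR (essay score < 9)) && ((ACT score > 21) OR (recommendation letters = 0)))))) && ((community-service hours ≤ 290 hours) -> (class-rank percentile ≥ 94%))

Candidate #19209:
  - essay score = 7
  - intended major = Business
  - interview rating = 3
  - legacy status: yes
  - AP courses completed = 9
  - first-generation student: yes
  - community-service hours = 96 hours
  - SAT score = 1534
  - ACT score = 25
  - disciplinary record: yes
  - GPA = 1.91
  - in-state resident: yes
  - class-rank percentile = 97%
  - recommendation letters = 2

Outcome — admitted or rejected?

Admitted

Atomic conditions:
  interview rating ≥ 1: 3 ≥ 1 is true
  class-rank percentile ≤ 47%: 97 ≤ 47 is false
  ACT score ≥ 24: 25 ≥ 24 is true
  AP courses completed ≥ 0: 9 ≥ 0 is true
  legacy status: yes → true
  first-generation student: yes → true
  GPA < 2.37: 1.91 < 2.37 is true
  in-state resident: yes → true
  SAT score between 1331 and 1577: 1534 in [1331, 1577] is true
  intended major ∈ {Arts, Business, Humanities, STEM}: Business is in the set → true
  intended major ∈ {Humanities, STEM}: Business is not in the set → false
  community-service hours > 184 hours: 96 > 184 is false
  recommendation letters ≥ 5: 2 ≥ 5 is false
  GPA > 2.51: 1.91 > 2.51 is false
  disciplinary record: yes → true
  essay score < 9: 7 < 9 is true
  ACT score > 21: 25 > 21 is true
  recommendation letters = 0: 2 == 0 is false
  community-service hours ≤ 290 hours: 96 ≤ 290 is true
  class-rank percentile ≥ 94%: 97 ≥ 94 is true
Combine:
[1.1.1.1.1] true AND false = false
[1.1.1.1] NOT false = true
[1.1.1] NOT true = false
[1.1] NOT false = true
[1.2] true AND true = true
[1.3] true AND true = true
[1] true OR true OR true = true
[2.1.1.1.1.1] true AND true = true
[2.1.1.1.1] NOT true = false
[2.1.1.1] NOT false = true
[2.1.1] NOT true = false
[2.1] NOT false = true
[2.2.2.1] true AND false = false
[2.2.2] NOT false = true
[2.2] true AND true = true
[2] true AND true = true
[3.1.1.1.2] false AND false = false
[3.1.1.1] false AND false = false
[3.1.1.2.1] true OR true = true
[3.1.1.2.2] true OR false = true
[3.1.1.2] true AND true = true
[3.1.1] false OR true = true
[3.1] NOT true = false
[3] NOT false = true
[4] true → true = true
[root] true AND true AND true AND true = true
Overall: true → admitted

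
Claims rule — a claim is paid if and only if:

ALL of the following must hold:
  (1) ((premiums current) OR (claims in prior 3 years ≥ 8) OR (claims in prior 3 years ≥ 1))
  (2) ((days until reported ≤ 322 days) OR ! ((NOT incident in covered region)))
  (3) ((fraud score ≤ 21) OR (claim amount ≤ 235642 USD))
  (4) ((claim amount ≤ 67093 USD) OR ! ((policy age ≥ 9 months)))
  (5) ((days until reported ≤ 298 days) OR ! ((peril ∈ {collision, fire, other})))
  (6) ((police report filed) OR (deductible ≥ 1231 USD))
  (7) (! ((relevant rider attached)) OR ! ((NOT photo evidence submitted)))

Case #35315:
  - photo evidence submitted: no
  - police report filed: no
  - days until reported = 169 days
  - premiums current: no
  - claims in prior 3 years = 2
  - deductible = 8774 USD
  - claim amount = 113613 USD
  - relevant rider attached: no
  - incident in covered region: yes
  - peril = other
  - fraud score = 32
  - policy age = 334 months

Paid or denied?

Denied

Atomic conditions:
  premiums current: no → false
  claims in prior 3 years ≥ 8: 2 ≥ 8 is false
  claims in prior 3 years ≥ 1: 2 ≥ 1 is true
  days until reported ≤ 322 days: 169 ≤ 322 is true
  NOT incident in covered region: yes → false
  fraud score ≤ 21: 32 ≤ 21 is false
  claim amount ≤ 235642 USD: 113613 ≤ 235642 is true
  claim amount ≤ 67093 USD: 113613 ≤ 67093 is false
  policy age ≥ 9 months: 334 ≥ 9 is true
  days until reported ≤ 298 days: 169 ≤ 298 is true
  peril ∈ {collision, fire, other}: other is in the set → true
  police report filed: no → false
  deductible ≥ 1231 USD: 8774 ≥ 1231 is true
  relevant rider attached: no → false
  NOT photo evidence submitted: no → true
Combine:
[1] false OR false OR true = true
[2.2] NOT false = true
[2] true OR true = true
[3] false OR true = true
[4.2] NOT true = false
[4] false OR false = false
[5.2] NOT true = false
[5] true OR false = true
[6] false OR true = true
[7.1] NOT false = true
[7.2] NOT true = false
[7] true OR false = true
[root] true AND true AND true AND false AND true AND true AND true = false
Overall: false → denied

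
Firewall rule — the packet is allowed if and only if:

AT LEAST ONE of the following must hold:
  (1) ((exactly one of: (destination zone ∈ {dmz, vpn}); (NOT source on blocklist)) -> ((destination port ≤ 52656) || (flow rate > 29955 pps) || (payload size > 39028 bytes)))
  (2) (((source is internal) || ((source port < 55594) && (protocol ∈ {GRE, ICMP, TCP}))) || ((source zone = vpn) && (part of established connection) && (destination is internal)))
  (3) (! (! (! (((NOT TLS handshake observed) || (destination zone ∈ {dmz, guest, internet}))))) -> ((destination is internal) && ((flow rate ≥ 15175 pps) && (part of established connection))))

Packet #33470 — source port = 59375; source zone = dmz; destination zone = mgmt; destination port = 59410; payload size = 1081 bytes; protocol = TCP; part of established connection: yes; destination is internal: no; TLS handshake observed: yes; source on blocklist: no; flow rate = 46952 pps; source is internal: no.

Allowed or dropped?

Allowed

Atomic conditions:
  destination zone ∈ {dmz, vpn}: mgmt is not in the set → false
  NOT source on blocklist: no → true
  destination port ≤ 52656: 59410 ≤ 52656 is false
  flow rate > 29955 pps: 46952 > 29955 is true
  payload size > 39028 bytes: 1081 > 39028 is false
  source is internal: no → false
  source port < 55594: 59375 < 55594 is false
  protocol ∈ {GRE, ICMP, TCP}: TCP is in the set → true
  source zone = vpn: dmz == vpn is false
  part of established connection: yes → true
  destination is internal: no → false
  NOT TLS handshake observed: yes → false
  destination zone ∈ {dmz, guest, internet}: mgmt is not in the set → false
  flow rate ≥ 15175 pps: 46952 ≥ 15175 is true
Combine:
[1.1] exactly-one(false, true) = true
[1.2] false OR true OR false = true
[1] true → true = true
[2.1.2] false AND true = false
[2.1] false OR false = false
[2.2] false AND true AND false = false
[2] false OR false = false
[3.1.1.1.1] false OR false = false
[3.1.1.1] NOT false = true
[3.1.1] NOT true = false
[3.1] NOT false = true
[3.2.2] true AND true = true
[3.2] false AND true = false
[3] true → false = false
[root] true OR false OR false = true
Overall: true → allowed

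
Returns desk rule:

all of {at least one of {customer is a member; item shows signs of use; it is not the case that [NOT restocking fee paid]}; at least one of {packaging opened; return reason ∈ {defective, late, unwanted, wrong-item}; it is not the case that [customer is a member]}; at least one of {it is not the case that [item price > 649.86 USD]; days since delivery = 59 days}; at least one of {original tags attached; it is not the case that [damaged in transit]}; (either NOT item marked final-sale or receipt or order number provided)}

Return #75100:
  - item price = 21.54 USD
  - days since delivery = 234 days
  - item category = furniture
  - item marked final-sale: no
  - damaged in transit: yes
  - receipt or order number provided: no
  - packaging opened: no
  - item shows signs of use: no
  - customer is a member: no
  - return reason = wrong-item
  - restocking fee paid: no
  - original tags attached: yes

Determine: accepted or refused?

Atomic conditions:
  customer is a member: no → false
  item shows signs of use: no → false
  NOT restocking fee paid: no → true
  packaging opened: no → false
  return reason ∈ {defective, late, unwanted, wrong-item}: wrong-item is in the set → true
  item price > 649.86 USD: 21.54 > 649.86 is false
  days since delivery = 59 days: 234 == 59 is false
  original tags attached: yes → true
  damaged in transit: yes → true
  NOT item marked final-sale: no → true
  receipt or order number provided: no → false
Combine:
[1.3] NOT true = false
[1] false OR false OR false = false
[2.3] NOT false = true
[2] false OR true OR true = true
[3.1] NOT false = true
[3] true OR false = true
[4.2] NOT true = false
[4] true OR false = true
[5] true OR false = true
[root] false AND true AND true AND true AND true = false
Overall: false → refused

Refused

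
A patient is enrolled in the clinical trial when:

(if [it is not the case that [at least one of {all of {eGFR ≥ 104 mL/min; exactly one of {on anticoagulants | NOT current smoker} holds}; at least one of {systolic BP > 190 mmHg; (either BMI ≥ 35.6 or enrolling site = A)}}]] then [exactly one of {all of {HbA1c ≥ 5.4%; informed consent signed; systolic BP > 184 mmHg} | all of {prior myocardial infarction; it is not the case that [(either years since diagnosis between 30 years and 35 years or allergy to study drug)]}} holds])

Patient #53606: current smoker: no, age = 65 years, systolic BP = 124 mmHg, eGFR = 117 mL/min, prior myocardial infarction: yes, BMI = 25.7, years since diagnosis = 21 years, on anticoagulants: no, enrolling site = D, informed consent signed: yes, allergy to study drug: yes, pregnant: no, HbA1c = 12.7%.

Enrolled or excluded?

Enrolled

Atomic conditions:
  eGFR ≥ 104 mL/min: 117 ≥ 104 is true
  on anticoagulants: no → false
  NOT current smoker: no → true
  systolic BP > 190 mmHg: 124 > 190 is false
  BMI ≥ 35.6: 25.7 ≥ 35.6 is false
  enrolling site = A: D == A is false
  HbA1c ≥ 5.4%: 12.7 ≥ 5.4 is true
  informed consent signed: yes → true
  systolic BP > 184 mmHg: 124 > 184 is false
  prior myocardial infarction: yes → true
  years since diagnosis between 30 years and 35 years: 21 in [30, 35] is false
  allergy to study drug: yes → true
Combine:
[1.1.1.2] exactly-one(false, true) = true
[1.1.1] true AND true = true
[1.1.2.2] false OR false = false
[1.1.2] false OR false = false
[1.1] true OR false = true
[1] NOT true = false
[2.1] true AND true AND false = false
[2.2.2.1] false OR true = true
[2.2.2] NOT true = false
[2.2] true AND false = false
[2] exactly-one(false, false) = false
[root] false → false (antecedent false ⇒ implication holds) = true
Overall: true → enrolled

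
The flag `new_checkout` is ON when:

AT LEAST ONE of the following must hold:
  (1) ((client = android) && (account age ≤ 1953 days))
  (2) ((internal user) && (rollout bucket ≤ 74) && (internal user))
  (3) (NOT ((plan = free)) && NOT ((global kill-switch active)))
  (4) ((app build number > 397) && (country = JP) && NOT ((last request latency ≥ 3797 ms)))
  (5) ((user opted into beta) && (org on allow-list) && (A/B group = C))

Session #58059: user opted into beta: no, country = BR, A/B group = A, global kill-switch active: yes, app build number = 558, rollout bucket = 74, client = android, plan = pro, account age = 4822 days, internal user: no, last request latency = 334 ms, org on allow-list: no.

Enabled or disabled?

Atomic conditions:
  client = android: android == android is true
  account age ≤ 1953 days: 4822 ≤ 1953 is false
  internal user: no → false
  rollout bucket ≤ 74: 74 ≤ 74 is true
  plan = free: pro == free is false
  global kill-switch active: yes → true
  app build number > 397: 558 > 397 is true
  country = JP: BR == JP is false
  last request latency ≥ 3797 ms: 334 ≥ 3797 is false
  user opted into beta: no → false
  org on allow-list: no → false
  A/B group = C: A == C is false
Combine:
[1] true AND false = false
[2] false AND true AND false = false
[3.1] NOT false = true
[3.2] NOT true = false
[3] true AND false = false
[4.3] NOT false = true
[4] true AND false AND true = false
[5] false AND false AND false = false
[root] false OR false OR false OR false OR false = false
Overall: false → disabled

Disabled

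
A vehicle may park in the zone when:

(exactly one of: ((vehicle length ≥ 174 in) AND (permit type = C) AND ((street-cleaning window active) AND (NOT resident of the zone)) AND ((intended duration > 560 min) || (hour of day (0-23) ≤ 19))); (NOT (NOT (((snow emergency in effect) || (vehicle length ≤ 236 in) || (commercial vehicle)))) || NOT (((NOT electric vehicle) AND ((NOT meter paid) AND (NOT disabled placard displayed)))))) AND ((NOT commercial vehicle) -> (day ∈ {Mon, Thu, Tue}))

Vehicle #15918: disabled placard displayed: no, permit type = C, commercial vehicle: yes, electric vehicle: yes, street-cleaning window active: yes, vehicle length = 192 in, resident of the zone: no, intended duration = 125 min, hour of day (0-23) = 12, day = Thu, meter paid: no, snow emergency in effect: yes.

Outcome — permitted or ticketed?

Atomic conditions:
  vehicle length ≥ 174 in: 192 ≥ 174 is true
  permit type = C: C == C is true
  street-cleaning window active: yes → true
  NOT resident of the zone: no → true
  intended duration > 560 min: 125 > 560 is false
  hour of day (0-23) ≤ 19: 12 ≤ 19 is true
  snow emergency in effect: yes → true
  vehicle length ≤ 236 in: 192 ≤ 236 is true
  commercial vehicle: yes → true
  NOT electric vehicle: yes → false
  NOT meter paid: no → true
  NOT disabled placard displayed: no → true
  NOT commercial vehicle: yes → false
  day ∈ {Mon, Thu, Tue}: Thu is in the set → true
Combine:
[1.1.3] true AND true = true
[1.1.4] false OR true = true
[1.1] true AND true AND true AND true = true
[1.2.1.1.1] true OR true OR true = true
[1.2.1.1] NOT true = false
[1.2.1] NOT false = true
[1.2.2.1.2] true AND true = true
[1.2.2.1] false AND true = false
[1.2.2] NOT false = true
[1.2] true OR true = true
[1] exactly-one(true, true) = false
[2] false → true (antecedent false ⇒ implication holds) = true
[root] false AND true = false
Overall: false → ticketed

Ticketed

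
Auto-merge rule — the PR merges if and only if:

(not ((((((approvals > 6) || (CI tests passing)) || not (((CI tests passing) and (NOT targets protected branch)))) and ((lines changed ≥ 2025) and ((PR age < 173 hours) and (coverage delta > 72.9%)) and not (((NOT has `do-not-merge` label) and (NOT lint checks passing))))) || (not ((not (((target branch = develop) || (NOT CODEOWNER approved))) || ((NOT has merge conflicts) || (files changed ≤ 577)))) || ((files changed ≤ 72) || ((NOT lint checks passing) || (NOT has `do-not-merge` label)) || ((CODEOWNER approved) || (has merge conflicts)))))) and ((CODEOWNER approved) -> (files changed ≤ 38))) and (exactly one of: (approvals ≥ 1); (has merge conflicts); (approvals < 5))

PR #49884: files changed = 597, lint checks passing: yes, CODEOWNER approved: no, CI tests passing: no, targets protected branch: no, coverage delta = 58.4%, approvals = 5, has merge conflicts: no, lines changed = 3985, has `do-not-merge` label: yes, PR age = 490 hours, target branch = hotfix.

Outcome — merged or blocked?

Merged

Atomic conditions:
  approvals > 6: 5 > 6 is false
  CI tests passing: no → false
  NOT targets protected branch: no → true
  lines changed ≥ 2025: 3985 ≥ 2025 is true
  PR age < 173 hours: 490 < 173 is false
  coverage delta > 72.9%: 58.4 > 72.9 is false
  NOT has `do-not-merge` label: yes → false
  NOT lint checks passing: yes → false
  target branch = develop: hotfix == develop is false
  NOT CODEOWNER approved: no → true
  NOT has merge conflicts: no → true
  files changed ≤ 577: 597 ≤ 577 is false
  files changed ≤ 72: 597 ≤ 72 is false
  CODEOWNER approved: no → false
  has merge conflicts: no → false
  files changed ≤ 38: 597 ≤ 38 is false
  approvals ≥ 1: 5 ≥ 1 is true
  approvals < 5: 5 < 5 is false
Combine:
[1.1.1.1.1.1] false OR false = false
[1.1.1.1.1.2.1] false AND true = false
[1.1.1.1.1.2] NOT false = true
[1.1.1.1.1] false OR true = true
[1.1.1.1.2.2] false AND false = false
[1.1.1.1.2.3.1] false AND false = false
[1.1.1.1.2.3] NOT false = true
[1.1.1.1.2] true AND false AND true = false
[1.1.1.1] true AND false = false
[1.1.1.2.1.1.1.1] false OR true = true
[1.1.1.2.1.1.1] NOT true = false
[1.1.1.2.1.1.2] true OR false = true
[1.1.1.2.1.1] false OR true = true
[1.1.1.2.1] NOT true = false
[1.1.1.2.2.2] false OR false = false
[1.1.1.2.2.3] false OR false = false
[1.1.1.2.2] false OR false OR false = false
[1.1.1.2] false OR false = false
[1.1.1] false OR false = false
[1.1] NOT false = true
[1.2] false → false (antecedent false ⇒ implication holds) = true
[1] true AND true = true
[2] exactly-one(true, false, false) = true
[root] true AND true = true
Overall: true → merged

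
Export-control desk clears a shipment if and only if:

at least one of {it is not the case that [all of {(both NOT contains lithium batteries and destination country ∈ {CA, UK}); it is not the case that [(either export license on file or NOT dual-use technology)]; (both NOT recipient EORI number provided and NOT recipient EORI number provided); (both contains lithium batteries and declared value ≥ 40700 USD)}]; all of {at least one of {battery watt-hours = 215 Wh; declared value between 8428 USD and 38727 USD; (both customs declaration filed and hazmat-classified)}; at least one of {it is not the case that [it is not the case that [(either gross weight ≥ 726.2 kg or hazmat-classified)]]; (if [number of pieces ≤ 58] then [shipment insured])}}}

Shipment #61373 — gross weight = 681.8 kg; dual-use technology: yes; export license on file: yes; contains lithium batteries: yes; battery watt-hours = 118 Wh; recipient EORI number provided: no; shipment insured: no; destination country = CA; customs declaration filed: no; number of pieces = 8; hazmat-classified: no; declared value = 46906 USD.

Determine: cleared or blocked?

Atomic conditions:
  NOT contains lithium batteries: yes → false
  destination country ∈ {CA, UK}: CA is in the set → true
  export license on file: yes → true
  NOT dual-use technology: yes → false
  NOT recipient EORI number provided: no → true
  contains lithium batteries: yes → true
  declared value ≥ 40700 USD: 46906 ≥ 40700 is true
  battery watt-hours = 215 Wh: 118 == 215 is false
  declared value between 8428 USD and 38727 USD: 46906 in [8428, 38727] is false
  customs declaration filed: no → false
  hazmat-classified: no → false
  gross weight ≥ 726.2 kg: 681.8 ≥ 726.2 is false
  number of pieces ≤ 58: 8 ≤ 58 is true
  shipment insured: no → false
Combine:
[1.1.1] false AND true = false
[1.1.2.1] true OR false = true
[1.1.2] NOT true = false
[1.1.3] true AND true = true
[1.1.4] true AND true = true
[1.1] false AND false AND true AND true = false
[1] NOT false = true
[2.1.3] false AND false = false
[2.1] false OR false OR false = false
[2.2.1.1.1] false OR false = false
[2.2.1.1] NOT false = true
[2.2.1] NOT true = false
[2.2.2] true → false = false
[2.2] false OR false = false
[2] false AND false = false
[root] true OR false = true
Overall: true → cleared

Cleared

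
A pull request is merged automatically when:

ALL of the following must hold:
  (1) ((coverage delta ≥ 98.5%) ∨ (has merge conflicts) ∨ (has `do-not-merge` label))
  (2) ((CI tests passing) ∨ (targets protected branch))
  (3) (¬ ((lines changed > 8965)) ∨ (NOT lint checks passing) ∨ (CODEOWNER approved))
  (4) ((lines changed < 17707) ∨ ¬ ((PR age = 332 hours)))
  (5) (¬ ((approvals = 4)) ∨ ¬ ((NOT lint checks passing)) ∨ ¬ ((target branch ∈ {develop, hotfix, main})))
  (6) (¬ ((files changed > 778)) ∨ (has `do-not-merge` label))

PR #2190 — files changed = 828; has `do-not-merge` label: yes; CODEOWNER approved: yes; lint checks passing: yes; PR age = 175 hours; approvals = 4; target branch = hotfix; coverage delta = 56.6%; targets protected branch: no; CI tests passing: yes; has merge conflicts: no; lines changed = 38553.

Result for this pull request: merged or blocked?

Atomic conditions:
  coverage delta ≥ 98.5%: 56.6 ≥ 98.5 is false
  has merge conflicts: no → false
  has `do-not-merge` label: yes → true
  CI tests passing: yes → true
  targets protected branch: no → false
  lines changed > 8965: 38553 > 8965 is true
  NOT lint checks passing: yes → false
  CODEOWNER approved: yes → true
  lines changed < 17707: 38553 < 17707 is false
  PR age = 332 hours: 175 == 332 is false
  approvals = 4: 4 == 4 is true
  target branch ∈ {develop, hotfix, main}: hotfix is in the set → true
  files changed > 778: 828 > 778 is true
Combine:
[1] false OR false OR true = true
[2] true OR false = true
[3.1] NOT true = false
[3] false OR false OR true = true
[4.2] NOT false = true
[4] false OR true = true
[5.1] NOT true = false
[5.2] NOT false = true
[5.3] NOT true = false
[5] false OR true OR false = true
[6.1] NOT true = false
[6] false OR true = true
[root] true AND true AND true AND true AND true AND true = true
Overall: true → merged

Merged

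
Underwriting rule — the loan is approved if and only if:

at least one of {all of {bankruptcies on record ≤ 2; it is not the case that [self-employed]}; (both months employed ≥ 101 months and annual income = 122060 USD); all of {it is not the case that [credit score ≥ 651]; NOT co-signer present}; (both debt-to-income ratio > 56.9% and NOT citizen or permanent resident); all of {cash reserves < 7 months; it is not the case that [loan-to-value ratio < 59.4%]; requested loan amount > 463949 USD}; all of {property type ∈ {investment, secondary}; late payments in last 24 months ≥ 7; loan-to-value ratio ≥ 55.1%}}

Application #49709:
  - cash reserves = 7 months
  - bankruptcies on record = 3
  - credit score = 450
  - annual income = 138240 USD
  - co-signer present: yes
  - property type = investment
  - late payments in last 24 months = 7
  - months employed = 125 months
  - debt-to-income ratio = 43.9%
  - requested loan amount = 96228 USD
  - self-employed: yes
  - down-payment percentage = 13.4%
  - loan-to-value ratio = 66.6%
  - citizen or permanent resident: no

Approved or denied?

Approved

Atomic conditions:
  bankruptcies on record ≤ 2: 3 ≤ 2 is false
  self-employed: yes → true
  months employed ≥ 101 months: 125 ≥ 101 is true
  annual income = 122060 USD: 138240 == 122060 is false
  credit score ≥ 651: 450 ≥ 651 is false
  NOT co-signer present: yes → false
  debt-to-income ratio > 56.9%: 43.9 > 56.9 is false
  NOT citizen or permanent resident: no → true
  cash reserves < 7 months: 7 < 7 is false
  loan-to-value ratio < 59.4%: 66.6 < 59.4 is false
  requested loan amount > 463949 USD: 96228 > 463949 is false
  property type ∈ {investment, secondary}: investment is in the set → true
  late payments in last 24 months ≥ 7: 7 ≥ 7 is true
  loan-to-value ratio ≥ 55.1%: 66.6 ≥ 55.1 is true
Combine:
[1.2] NOT true = false
[1] false AND false = false
[2] true AND false = false
[3.1] NOT false = true
[3] true AND false = false
[4] false AND true = false
[5.2] NOT false = true
[5] false AND true AND false = false
[6] true AND true AND true = true
[root] false OR false OR false OR false OR false OR true = true
Overall: true → approved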